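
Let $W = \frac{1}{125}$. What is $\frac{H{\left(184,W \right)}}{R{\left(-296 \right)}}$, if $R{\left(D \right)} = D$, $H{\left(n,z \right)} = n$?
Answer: $- \frac{23}{37} \approx -0.62162$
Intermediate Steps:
$W = \frac{1}{125} \approx 0.008$
$\frac{H{\left(184,W \right)}}{R{\left(-296 \right)}} = \frac{184}{-296} = 184 \left(- \frac{1}{296}\right) = - \frac{23}{37}$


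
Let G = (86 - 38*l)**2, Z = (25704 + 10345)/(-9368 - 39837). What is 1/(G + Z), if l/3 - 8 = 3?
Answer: 3785/5163585067 ≈ 7.3302e-7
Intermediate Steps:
l = 33 (l = 24 + 3*3 = 24 + 9 = 33)
Z = -2773/3785 (Z = 36049/(-49205) = 36049*(-1/49205) = -2773/3785 ≈ -0.73263)
G = 1364224 (G = (86 - 38*33)**2 = (86 - 1254)**2 = (-1168)**2 = 1364224)
1/(G + Z) = 1/(1364224 - 2773/3785) = 1/(5163585067/3785) = 3785/5163585067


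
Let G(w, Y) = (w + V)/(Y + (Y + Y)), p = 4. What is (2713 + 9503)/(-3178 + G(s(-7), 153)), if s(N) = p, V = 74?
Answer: -233631/60776 ≈ -3.8441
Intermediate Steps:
s(N) = 4
G(w, Y) = (74 + w)/(3*Y) (G(w, Y) = (w + 74)/(Y + (Y + Y)) = (74 + w)/(Y + 2*Y) = (74 + w)/((3*Y)) = (74 + w)*(1/(3*Y)) = (74 + w)/(3*Y))
(2713 + 9503)/(-3178 + G(s(-7), 153)) = (2713 + 9503)/(-3178 + (1/3)*(74 + 4)/153) = 12216/(-3178 + (1/3)*(1/153)*78) = 12216/(-3178 + 26/153) = 12216/(-486208/153) = 12216*(-153/486208) = -233631/60776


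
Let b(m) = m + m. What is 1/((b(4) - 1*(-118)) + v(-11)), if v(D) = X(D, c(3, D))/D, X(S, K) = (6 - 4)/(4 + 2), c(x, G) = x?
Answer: 33/4157 ≈ 0.0079384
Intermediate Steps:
X(S, K) = ⅓ (X(S, K) = 2/6 = 2*(⅙) = ⅓)
v(D) = 1/(3*D)
b(m) = 2*m
1/((b(4) - 1*(-118)) + v(-11)) = 1/((2*4 - 1*(-118)) + (⅓)/(-11)) = 1/((8 + 118) + (⅓)*(-1/11)) = 1/(126 - 1/33) = 1/(4157/33) = 33/4157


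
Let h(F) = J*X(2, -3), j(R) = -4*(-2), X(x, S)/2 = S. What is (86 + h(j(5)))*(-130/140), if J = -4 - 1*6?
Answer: -949/7 ≈ -135.57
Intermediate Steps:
X(x, S) = 2*S
J = -10 (J = -4 - 6 = -10)
j(R) = 8
h(F) = 60 (h(F) = -20*(-3) = -10*(-6) = 60)
(86 + h(j(5)))*(-130/140) = (86 + 60)*(-130/140) = 146*(-130*1/140) = 146*(-13/14) = -949/7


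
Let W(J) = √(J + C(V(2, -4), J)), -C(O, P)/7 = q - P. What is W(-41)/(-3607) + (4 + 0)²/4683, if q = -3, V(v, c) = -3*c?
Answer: 16/4683 - I*√307/3607 ≈ 0.0034166 - 0.0048576*I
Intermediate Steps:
V(v, c) = -3*c
C(O, P) = 21 + 7*P (C(O, P) = -7*(-3 - P) = 21 + 7*P)
W(J) = √(21 + 8*J) (W(J) = √(J + (21 + 7*J)) = √(21 + 8*J))
W(-41)/(-3607) + (4 + 0)²/4683 = √(21 + 8*(-41))/(-3607) + (4 + 0)²/4683 = √(21 - 328)*(-1/3607) + 4²*(1/4683) = √(-307)*(-1/3607) + 16*(1/4683) = (I*√307)*(-1/3607) + 16/4683 = -I*√307/3607 + 16/4683 = 16/4683 - I*√307/3607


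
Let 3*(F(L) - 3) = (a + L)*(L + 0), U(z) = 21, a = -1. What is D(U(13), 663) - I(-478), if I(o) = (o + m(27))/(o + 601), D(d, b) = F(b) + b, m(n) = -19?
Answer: 18077561/123 ≈ 1.4697e+5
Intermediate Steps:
F(L) = 3 + L*(-1 + L)/3 (F(L) = 3 + ((-1 + L)*(L + 0))/3 = 3 + ((-1 + L)*L)/3 = 3 + (L*(-1 + L))/3 = 3 + L*(-1 + L)/3)
D(d, b) = 3 + b²/3 + 2*b/3 (D(d, b) = (3 - b/3 + b²/3) + b = 3 + b²/3 + 2*b/3)
I(o) = (-19 + o)/(601 + o) (I(o) = (o - 19)/(o + 601) = (-19 + o)/(601 + o))
D(U(13), 663) - I(-478) = (3 + (⅓)*663² + (⅔)*663) - (-19 - 478)/(601 - 478) = (3 + (⅓)*439569 + 442) - (-497)/123 = (3 + 146523 + 442) - (-497)/123 = 146968 - 1*(-497/123) = 146968 + 497/123 = 18077561/123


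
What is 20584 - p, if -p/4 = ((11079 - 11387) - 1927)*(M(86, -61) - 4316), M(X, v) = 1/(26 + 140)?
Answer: 3204262322/83 ≈ 3.8606e+7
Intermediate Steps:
M(X, v) = 1/166
p = -3202553850/83 (p = -4*((11079 - 11387) - 1927)*(1/166 - 4316) = -4*(-308 - 1927)*(-716455)/166 = -(-8940)*(-716455)/166 = -4*1601276925/166 = -3202553850/83 ≈ -3.8585e+7)
20584 - p = 20584 - 1*(-3202553850/83) = 20584 + 3202553850/83 = 3204262322/83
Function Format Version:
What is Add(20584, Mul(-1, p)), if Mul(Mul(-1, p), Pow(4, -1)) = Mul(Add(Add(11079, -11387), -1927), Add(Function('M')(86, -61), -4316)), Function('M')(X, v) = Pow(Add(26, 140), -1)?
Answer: Rational(3204262322, 83) ≈ 3.8606e+7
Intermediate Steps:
Function('M')(X, v) = Rational(1, 166) (Function('M')(X, v) = Pow(166, -1) = Rational(1, 166))
p = Rational(-3202553850, 83) (p = Mul(-4, Mul(Add(Add(11079, -11387), -1927), Add(Rational(1, 166), -4316))) = Mul(-4, Mul(Add(-308, -1927), Rational(-716455, 166))) = Mul(-4, Mul(-2235, Rational(-716455, 166))) = Mul(-4, Rational(1601276925, 166)) = Rational(-3202553850, 83) ≈ -3.8585e+7)
Add(20584, Mul(-1, p)) = Add(20584, Mul(-1, Rational(-3202553850, 83))) = Add(20584, Rational(3202553850, 83)) = Rational(3204262322, 83)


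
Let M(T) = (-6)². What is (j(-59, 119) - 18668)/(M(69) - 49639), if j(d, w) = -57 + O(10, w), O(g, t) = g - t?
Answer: 18834/49603 ≈ 0.37969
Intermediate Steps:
j(d, w) = -47 - w (j(d, w) = -57 + (10 - w) = -47 - w)
M(T) = 36
(j(-59, 119) - 18668)/(M(69) - 49639) = ((-47 - 1*119) - 18668)/(36 - 49639) = ((-47 - 119) - 18668)/(-49603) = (-166 - 18668)*(-1/49603) = -18834*(-1/49603) = 18834/49603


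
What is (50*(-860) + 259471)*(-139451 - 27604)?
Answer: -36162562905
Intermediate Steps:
(50*(-860) + 259471)*(-139451 - 27604) = (-43000 + 259471)*(-167055) = 216471*(-167055) = -36162562905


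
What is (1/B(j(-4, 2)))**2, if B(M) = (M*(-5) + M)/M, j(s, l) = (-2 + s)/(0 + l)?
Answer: 1/16 ≈ 0.062500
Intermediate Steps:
j(s, l) = (-2 + s)/l
B(M) = -4 (B(M) = (-5*M + M)/M = (-4*M)/M = -4)
(1/B(j(-4, 2)))**2 = (1/(-4))**2 = (-1/4)**2 = 1/16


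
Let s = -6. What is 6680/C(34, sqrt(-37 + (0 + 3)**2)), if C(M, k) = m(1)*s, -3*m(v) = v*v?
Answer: 3340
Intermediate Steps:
m(v) = -v**2/3 (m(v) = -v*v/3 = -v**2/3)
C(M, k) = 2 (C(M, k) = -1/3*1**2*(-6) = -1/3*1*(-6) = -1/3*(-6) = 2)
6680/C(34, sqrt(-37 + (0 + 3)**2)) = 6680/2 = 6680*(1/2) = 3340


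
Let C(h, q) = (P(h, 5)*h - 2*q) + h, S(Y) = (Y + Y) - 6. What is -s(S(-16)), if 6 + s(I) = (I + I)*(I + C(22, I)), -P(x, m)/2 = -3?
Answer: 14598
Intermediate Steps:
P(x, m) = 6 (P(x, m) = -2*(-3) = 6)
S(Y) = -6 + 2*Y (S(Y) = 2*Y - 6 = -6 + 2*Y)
C(h, q) = -2*q + 7*h (C(h, q) = (6*h - 2*q) + h = (-2*q + 6*h) + h = -2*q + 7*h)
s(I) = -6 + 2*I*(154 - I) (s(I) = -6 + (I + I)*(I + (-2*I + 7*22)) = -6 + (2*I)*(I + (-2*I + 154)) = -6 + (2*I)*(I + (154 - 2*I)) = -6 + (2*I)*(154 - I) = -6 + 2*I*(154 - I))
-s(S(-16)) = -(-6 - 2*(-6 + 2*(-16))**2 + 308*(-6 + 2*(-16))) = -(-6 - 2*(-6 - 32)**2 + 308*(-6 - 32)) = -(-6 - 2*(-38)**2 + 308*(-38)) = -(-6 - 2*1444 - 11704) = -(-6 - 2888 - 11704) = -1*(-14598) = 14598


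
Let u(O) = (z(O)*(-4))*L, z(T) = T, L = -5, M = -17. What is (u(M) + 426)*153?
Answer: 13158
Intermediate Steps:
u(O) = 20*O (u(O) = (O*(-4))*(-5) = -4*O*(-5) = 20*O)
(u(M) + 426)*153 = (20*(-17) + 426)*153 = (-340 + 426)*153 = 86*153 = 13158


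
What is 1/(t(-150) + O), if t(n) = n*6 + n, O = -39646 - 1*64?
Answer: -1/40760 ≈ -2.4534e-5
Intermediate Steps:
O = -39710 (O = -39646 - 64 = -39710)
t(n) = 7*n (t(n) = 6*n + n = 7*n)
1/(t(-150) + O) = 1/(7*(-150) - 39710) = 1/(-1050 - 39710) = 1/(-40760) = -1/40760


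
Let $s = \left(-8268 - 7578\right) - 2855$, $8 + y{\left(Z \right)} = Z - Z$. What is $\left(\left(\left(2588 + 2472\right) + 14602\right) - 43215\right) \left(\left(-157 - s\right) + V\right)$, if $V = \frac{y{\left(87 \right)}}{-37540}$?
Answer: $- \frac{4099056765426}{9385} \approx -4.3677 \cdot 10^{8}$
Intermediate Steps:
$y{\left(Z \right)} = -8$ ($y{\left(Z \right)} = -8 + \left(Z - Z\right) = -8 + 0 = -8$)
$s = -18701$ ($s = -15846 - 2855 = -18701$)
$V = \frac{2}{9385}$ ($V = - \frac{8}{-37540} = \left(-8\right) \left(- \frac{1}{37540}\right) = \frac{2}{9385} \approx 0.00021311$)
$\left(\left(\left(2588 + 2472\right) + 14602\right) - 43215\right) \left(\left(-157 - s\right) + V\right) = \left(\left(\left(2588 + 2472\right) + 14602\right) - 43215\right) \left(\left(-157 - -18701\right) + \frac{2}{9385}\right) = \left(\left(5060 + 14602\right) - 43215\right) \left(\left(-157 + 18701\right) + \frac{2}{9385}\right) = \left(19662 - 43215\right) \left(18544 + \frac{2}{9385}\right) = \left(-23553\right) \frac{174035442}{9385} = - \frac{4099056765426}{9385}$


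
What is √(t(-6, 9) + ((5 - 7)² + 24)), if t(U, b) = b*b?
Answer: √109 ≈ 10.440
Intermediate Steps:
t(U, b) = b²
√(t(-6, 9) + ((5 - 7)² + 24)) = √(9² + ((5 - 7)² + 24)) = √(81 + ((-2)² + 24)) = √(81 + (4 + 24)) = √(81 + 28) = √109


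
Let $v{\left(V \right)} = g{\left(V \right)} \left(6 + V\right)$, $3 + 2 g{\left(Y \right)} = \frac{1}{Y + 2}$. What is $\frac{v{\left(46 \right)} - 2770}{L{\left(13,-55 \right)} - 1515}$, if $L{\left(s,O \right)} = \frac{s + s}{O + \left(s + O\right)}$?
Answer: $\frac{6628883}{3527544} \approx 1.8792$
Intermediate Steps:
$g{\left(Y \right)} = - \frac{3}{2} + \frac{1}{2 \left(2 + Y\right)}$ ($g{\left(Y \right)} = - \frac{3}{2} + \frac{1}{2 \left(Y + 2\right)} = - \frac{3}{2} + \frac{1}{2 \left(2 + Y\right)}$)
$v{\left(V \right)} = \frac{\left(-5 - 3 V\right) \left(6 + V\right)}{2 \left(2 + V\right)}$ ($v{\left(V \right)} = \frac{-5 - 3 V}{2 \left(2 + V\right)} \left(6 + V\right) = \frac{\left(-5 - 3 V\right) \left(6 + V\right)}{2 \left(2 + V\right)}$)
$L{\left(s,O \right)} = \frac{2 s}{s + 2 O}$ ($L{\left(s,O \right)} = \frac{2 s}{O + \left(O + s\right)} = \frac{2 s}{s + 2 O}$)
$\frac{v{\left(46 \right)} - 2770}{L{\left(13,-55 \right)} - 1515} = \frac{- \frac{\left(5 + 3 \cdot 46\right) \left(6 + 46\right)}{4 + 2 \cdot 46} - 2770}{2 \cdot 13 \frac{1}{13 + 2 \left(-55\right)} - 1515} = \frac{\left(-1\right) \frac{1}{4 + 92} \left(5 + 138\right) 52 - 2770}{2 \cdot 13 \frac{1}{13 - 110} - 1515} = \frac{\left(-1\right) \frac{1}{96} \cdot 143 \cdot 52 - 2770}{2 \cdot 13 \frac{1}{-97} - 1515} = \frac{\left(-1\right) \frac{1}{96} \cdot 143 \cdot 52 - 2770}{2 \cdot 13 \left(- \frac{1}{97}\right) - 1515} = \frac{- \frac{1859}{24} - 2770}{- \frac{26}{97} - 1515} = - \frac{68339}{24 \left(- \frac{146981}{97}\right)} = \left(- \frac{68339}{24}\right) \left(- \frac{97}{146981}\right) = \frac{6628883}{3527544}$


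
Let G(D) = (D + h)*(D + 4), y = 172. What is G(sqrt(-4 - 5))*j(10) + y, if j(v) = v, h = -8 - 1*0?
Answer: -238 - 120*I ≈ -238.0 - 120.0*I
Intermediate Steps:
h = -8 (h = -8 + 0 = -8)
G(D) = (-8 + D)*(4 + D) (G(D) = (D - 8)*(D + 4) = (-8 + D)*(4 + D))
G(sqrt(-4 - 5))*j(10) + y = (-32 + (sqrt(-4 - 5))**2 - 4*sqrt(-4 - 5))*10 + 172 = (-32 + (sqrt(-9))**2 - 12*I)*10 + 172 = (-32 + (3*I)**2 - 12*I)*10 + 172 = (-32 - 9 - 12*I)*10 + 172 = (-41 - 12*I)*10 + 172 = (-410 - 120*I) + 172 = -238 - 120*I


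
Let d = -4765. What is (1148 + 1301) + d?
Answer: -2316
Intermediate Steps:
(1148 + 1301) + d = (1148 + 1301) - 4765 = 2449 - 4765 = -2316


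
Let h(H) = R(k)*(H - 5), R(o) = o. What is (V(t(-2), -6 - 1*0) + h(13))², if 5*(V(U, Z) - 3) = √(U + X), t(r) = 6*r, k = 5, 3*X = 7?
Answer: (645 + I*√87)²/225 ≈ 1848.6 + 53.477*I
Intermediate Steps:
X = 7/3 (X = (⅓)*7 = 7/3 ≈ 2.3333)
h(H) = -25 + 5*H (h(H) = 5*(H - 5) = 5*(-5 + H) = -25 + 5*H)
V(U, Z) = 3 + √(7/3 + U)/5 (V(U, Z) = 3 + √(U + 7/3)/5 = 3 + √(7/3 + U)/5)
(V(t(-2), -6 - 1*0) + h(13))² = ((3 + √(21 + 9*(6*(-2)))/15) + (-25 + 5*13))² = ((3 + √(21 + 9*(-12))/15) + (-25 + 65))² = ((3 + √(21 - 108)/15) + 40)² = ((3 + √(-87)/15) + 40)² = ((3 + (I*√87)/15) + 40)² = ((3 + I*√87/15) + 40)² = (43 + I*√87/15)²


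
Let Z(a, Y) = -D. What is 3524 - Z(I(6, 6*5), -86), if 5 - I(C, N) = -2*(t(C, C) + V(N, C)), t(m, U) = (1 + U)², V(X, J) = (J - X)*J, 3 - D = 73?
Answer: 3454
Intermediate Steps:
D = -70 (D = 3 - 1*73 = 3 - 73 = -70)
V(X, J) = J*(J - X)
I(C, N) = 5 + 2*(1 + C)² + 2*C*(C - N) (I(C, N) = 5 - (-2)*((1 + C)² + C*(C - N)) = 5 - (-2*(1 + C)² - 2*C*(C - N)) = 5 + (2*(1 + C)² + 2*C*(C - N)) = 5 + 2*(1 + C)² + 2*C*(C - N))
Z(a, Y) = 70 (Z(a, Y) = -1*(-70) = 70)
3524 - Z(I(6, 6*5), -86) = 3524 - 1*70 = 3524 - 70 = 3454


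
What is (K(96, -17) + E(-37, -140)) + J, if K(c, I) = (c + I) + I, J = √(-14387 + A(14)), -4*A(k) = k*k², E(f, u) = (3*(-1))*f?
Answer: 173 + I*√15073 ≈ 173.0 + 122.77*I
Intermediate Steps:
E(f, u) = -3*f
A(k) = -k³/4 (A(k) = -k*k²/4 = -k³/4)
J = I*√15073 (J = √(-14387 - ¼*14³) = √(-14387 - ¼*2744) = √(-14387 - 686) = √(-15073) = I*√15073 ≈ 122.77*I)
K(c, I) = c + 2*I (K(c, I) = (I + c) + I = c + 2*I)
(K(96, -17) + E(-37, -140)) + J = ((96 + 2*(-17)) - 3*(-37)) + I*√15073 = ((96 - 34) + 111) + I*√15073 = (62 + 111) + I*√15073 = 173 + I*√15073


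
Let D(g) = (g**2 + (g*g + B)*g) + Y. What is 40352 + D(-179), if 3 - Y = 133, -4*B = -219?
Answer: -22691505/4 ≈ -5.6729e+6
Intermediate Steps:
B = 219/4 (B = -1/4*(-219) = 219/4 ≈ 54.750)
Y = -130 (Y = 3 - 1*133 = 3 - 133 = -130)
D(g) = -130 + g**2 + g*(219/4 + g**2) (D(g) = (g**2 + (g*g + 219/4)*g) - 130 = (g**2 + (g**2 + 219/4)*g) - 130 = (g**2 + (219/4 + g**2)*g) - 130 = (g**2 + g*(219/4 + g**2)) - 130 = -130 + g**2 + g*(219/4 + g**2))
40352 + D(-179) = 40352 + (-130 + (-179)**2 + (-179)**3 + (219/4)*(-179)) = 40352 + (-130 + 32041 - 5735339 - 39201/4) = 40352 - 22852913/4 = -22691505/4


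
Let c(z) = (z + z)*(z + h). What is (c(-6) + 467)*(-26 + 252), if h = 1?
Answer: 119102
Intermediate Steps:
c(z) = 2*z*(1 + z) (c(z) = (z + z)*(z + 1) = (2*z)*(1 + z) = 2*z*(1 + z))
(c(-6) + 467)*(-26 + 252) = (2*(-6)*(1 - 6) + 467)*(-26 + 252) = (2*(-6)*(-5) + 467)*226 = (60 + 467)*226 = 527*226 = 119102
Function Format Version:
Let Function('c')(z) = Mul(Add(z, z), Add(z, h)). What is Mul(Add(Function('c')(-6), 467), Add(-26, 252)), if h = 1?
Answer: 119102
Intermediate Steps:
Function('c')(z) = Mul(2, z, Add(1, z)) (Function('c')(z) = Mul(Add(z, z), Add(z, 1)) = Mul(Mul(2, z), Add(1, z)) = Mul(2, z, Add(1, z)))
Mul(Add(Function('c')(-6), 467), Add(-26, 252)) = Mul(Add(Mul(2, -6, Add(1, -6)), 467), Add(-26, 252)) = Mul(Add(Mul(2, -6, -5), 467), 226) = Mul(Add(60, 467), 226) = Mul(527, 226) = 119102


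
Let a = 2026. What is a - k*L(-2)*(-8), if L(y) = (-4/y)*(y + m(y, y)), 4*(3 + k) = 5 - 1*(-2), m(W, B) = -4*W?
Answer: 1906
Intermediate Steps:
k = -5/4 (k = -3 + (5 - 1*(-2))/4 = -3 + (5 + 2)/4 = -3 + (1/4)*7 = -3 + 7/4 = -5/4 ≈ -1.2500)
L(y) = 12 (L(y) = (-4/y)*(y - 4*y) = (-4/y)*(-3*y) = 12)
a - k*L(-2)*(-8) = 2026 - (-5/4*12)*(-8) = 2026 - (-15)*(-8) = 2026 - 1*120 = 2026 - 120 = 1906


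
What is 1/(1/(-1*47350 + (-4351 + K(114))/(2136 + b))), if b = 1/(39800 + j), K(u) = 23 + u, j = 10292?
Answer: -117825487866/2488291 ≈ -47352.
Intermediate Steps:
b = 1/50092 (b = 1/(39800 + 10292) = 1/50092 ≈ 1.9963e-5)
1/(1/(-1*47350 + (-4351 + K(114))/(2136 + b))) = 1/(1/(-1*47350 + (-4351 + (23 + 114))/(2136 + 1/50092))) = 1/(1/(-47350 + (-4351 + 137)/(106996513/50092))) = 1/(1/(-47350 - 4214*50092/106996513)) = 1/(1/(-47350 - 4909016/2488291)) = 1/(1/(-117825487866/2488291)) = 1/(-2488291/117825487866) = -117825487866/2488291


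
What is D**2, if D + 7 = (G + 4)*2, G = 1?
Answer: 9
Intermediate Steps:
D = 3 (D = -7 + (1 + 4)*2 = -7 + 5*2 = -7 + 10 = 3)
D**2 = 3**2 = 9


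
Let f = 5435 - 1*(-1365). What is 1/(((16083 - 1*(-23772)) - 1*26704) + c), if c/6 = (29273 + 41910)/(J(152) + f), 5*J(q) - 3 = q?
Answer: 2277/30087193 ≈ 7.5680e-5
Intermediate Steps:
J(q) = ⅗ + q/5
f = 6800 (f = 5435 + 1365 = 6800)
c = 142366/2277 (c = 6*((29273 + 41910)/((⅗ + (⅕)*152) + 6800)) = 6*(71183/((⅗ + 152/5) + 6800)) = 6*(71183/(31 + 6800)) = 6*(71183/6831) = 142366/2277 ≈ 62.523)
1/(((16083 - 1*(-23772)) - 1*26704) + c) = 1/(((16083 - 1*(-23772)) - 1*26704) + 142366/2277) = 1/(((16083 + 23772) - 26704) + 142366/2277) = 1/((39855 - 26704) + 142366/2277) = 1/(13151 + 142366/2277) = 1/(30087193/2277) = 2277/30087193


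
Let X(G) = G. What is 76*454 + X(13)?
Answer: 34517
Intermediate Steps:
76*454 + X(13) = 76*454 + 13 = 34504 + 13 = 34517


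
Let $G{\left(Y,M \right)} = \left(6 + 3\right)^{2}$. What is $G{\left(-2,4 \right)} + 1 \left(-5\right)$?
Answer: $76$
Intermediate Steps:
$G{\left(Y,M \right)} = 81$ ($G{\left(Y,M \right)} = 9^{2} = 81$)
$G{\left(-2,4 \right)} + 1 \left(-5\right) = 81 + 1 \left(-5\right) = 81 - 5 = 76$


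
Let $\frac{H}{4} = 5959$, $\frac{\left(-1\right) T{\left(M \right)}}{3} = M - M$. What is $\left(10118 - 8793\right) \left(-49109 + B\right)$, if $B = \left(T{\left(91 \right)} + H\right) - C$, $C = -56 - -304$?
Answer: $-33815325$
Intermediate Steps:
$T{\left(M \right)} = 0$ ($T{\left(M \right)} = - 3 \left(M - M\right) = \left(-3\right) 0 = 0$)
$H = 23836$ ($H = 4 \cdot 5959 = 23836$)
$C = 248$ ($C = -56 + 304 = 248$)
$B = 23588$ ($B = \left(0 + 23836\right) - 248 = 23836 - 248 = 23588$)
$\left(10118 - 8793\right) \left(-49109 + B\right) = \left(10118 - 8793\right) \left(-49109 + 23588\right) = 1325 \left(-25521\right) = -33815325$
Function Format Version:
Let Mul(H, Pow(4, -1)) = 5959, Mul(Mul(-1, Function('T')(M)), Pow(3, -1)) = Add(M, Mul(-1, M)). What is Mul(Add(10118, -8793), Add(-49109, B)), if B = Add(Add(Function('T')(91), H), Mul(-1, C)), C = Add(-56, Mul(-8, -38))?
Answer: -33815325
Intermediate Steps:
Function('T')(M) = 0 (Function('T')(M) = Mul(-3, Add(M, Mul(-1, M))) = Mul(-3, 0) = 0)
H = 23836 (H = Mul(4, 5959) = 23836)
C = 248 (C = Add(-56, 304) = 248)
B = 23588 (B = Add(Add(0, 23836), Mul(-1, 248)) = Add(23836, -248) = 23588)
Mul(Add(10118, -8793), Add(-49109, B)) = Mul(Add(10118, -8793), Add(-49109, 23588)) = Mul(1325, -25521) = -33815325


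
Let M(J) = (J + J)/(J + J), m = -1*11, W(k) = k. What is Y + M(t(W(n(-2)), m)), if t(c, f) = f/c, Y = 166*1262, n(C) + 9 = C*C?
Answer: 209493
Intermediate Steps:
n(C) = -9 + C**2 (n(C) = -9 + C*C = -9 + C**2)
Y = 209492
m = -11
M(J) = 1 (M(J) = (2*J)/((2*J)) = (2*J)*(1/(2*J)) = 1)
Y + M(t(W(n(-2)), m)) = 209492 + 1 = 209493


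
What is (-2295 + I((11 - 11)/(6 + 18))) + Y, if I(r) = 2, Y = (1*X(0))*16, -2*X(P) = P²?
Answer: -2293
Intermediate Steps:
X(P) = -P²/2
Y = 0 (Y = (1*(-½*0²))*16 = (1*(-½*0))*16 = (1*0)*16 = 0*16 = 0)
(-2295 + I((11 - 11)/(6 + 18))) + Y = (-2295 + 2) + 0 = -2293 + 0 = -2293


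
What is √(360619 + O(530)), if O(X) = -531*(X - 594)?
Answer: √394603 ≈ 628.17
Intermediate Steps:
O(X) = 315414 - 531*X (O(X) = -531*(-594 + X) = 315414 - 531*X)
√(360619 + O(530)) = √(360619 + (315414 - 531*530)) = √(360619 + (315414 - 281430)) = √(360619 + 33984) = √394603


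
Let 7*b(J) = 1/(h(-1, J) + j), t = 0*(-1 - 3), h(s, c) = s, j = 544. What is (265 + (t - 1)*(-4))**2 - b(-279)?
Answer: 275044160/3801 ≈ 72361.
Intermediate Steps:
t = 0 (t = 0*(-4) = 0)
b(J) = 1/3801 (b(J) = 1/(7*(-1 + 544)) = (1/7)/543 = (1/7)*(1/543) = 1/3801)
(265 + (t - 1)*(-4))**2 - b(-279) = (265 + (0 - 1)*(-4))**2 - 1*1/3801 = (265 - 1*(-4))**2 - 1/3801 = (265 + 4)**2 - 1/3801 = 269**2 - 1/3801 = 72361 - 1/3801 = 275044160/3801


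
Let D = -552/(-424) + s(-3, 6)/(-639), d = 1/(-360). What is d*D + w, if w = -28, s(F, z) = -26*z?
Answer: -113810573/4064040 ≈ -28.004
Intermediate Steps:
d = -1/360 ≈ -0.0027778
D = 17453/11289 (D = -552/(-424) - 26*6/(-639) = -552*(-1/424) - 156*(-1/639) = 69/53 + 52/213 = 17453/11289 ≈ 1.5460)
d*D + w = -1/360*17453/11289 - 28 = -17453/4064040 - 28 = -113810573/4064040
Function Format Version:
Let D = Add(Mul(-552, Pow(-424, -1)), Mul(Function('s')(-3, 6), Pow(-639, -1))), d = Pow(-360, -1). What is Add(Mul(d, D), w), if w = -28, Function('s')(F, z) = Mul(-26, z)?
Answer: Rational(-113810573, 4064040) ≈ -28.004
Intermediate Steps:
d = Rational(-1, 360) ≈ -0.0027778
D = Rational(17453, 11289) (D = Add(Mul(-552, Pow(-424, -1)), Mul(Mul(-26, 6), Pow(-639, -1))) = Add(Mul(-552, Rational(-1, 424)), Mul(-156, Rational(-1, 639))) = Add(Rational(69, 53), Rational(52, 213)) = Rational(17453, 11289) ≈ 1.5460)
Add(Mul(d, D), w) = Add(Mul(Rational(-1, 360), Rational(17453, 11289)), -28) = Add(Rational(-17453, 4064040), -28) = Rational(-113810573, 4064040)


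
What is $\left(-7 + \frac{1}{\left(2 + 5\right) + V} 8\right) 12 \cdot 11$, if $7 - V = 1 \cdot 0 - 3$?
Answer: $- \frac{14652}{17} \approx -861.88$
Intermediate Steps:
$V = 10$ ($V = 7 - \left(1 \cdot 0 - 3\right) = 7 - \left(0 - 3\right) = 7 - -3 = 7 + 3 = 10$)
$\left(-7 + \frac{1}{\left(2 + 5\right) + V} 8\right) 12 \cdot 11 = \left(-7 + \frac{1}{\left(2 + 5\right) + 10} \cdot 8\right) 12 \cdot 11 = \left(-7 + \frac{1}{7 + 10} \cdot 8\right) 132 = \left(-7 + \frac{1}{17} \cdot 8\right) 132 = \left(-7 + \frac{8}{17}\right) 132 = \left(- \frac{111}{17}\right) 132 = - \frac{14652}{17}$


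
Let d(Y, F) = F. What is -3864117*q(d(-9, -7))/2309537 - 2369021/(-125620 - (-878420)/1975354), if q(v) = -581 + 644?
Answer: -24799980692737394101/286547825048719610 ≈ -86.547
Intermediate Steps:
q(v) = 63
-3864117*q(d(-9, -7))/2309537 - 2369021/(-125620 - (-878420)/1975354) = -3864117/(2309537/63) - 2369021/(-125620 - (-878420)/1975354) = -3864117/(2309537*(1/63)) - 2369021/(-125620 - (-878420)/1975354) = -3864117/2309537/63 - 2369021/(-125620 - 1*(-439210/987677)) = -3864117*63/2309537 - 2369021/(-125620 + 439210/987677) = -243439371/2309537 - 2369021/(-124071545530/987677) = -243439371/2309537 - 2369021*(-987677/124071545530) = -243439371/2309537 + 2339827554217/124071545530 = -24799980692737394101/286547825048719610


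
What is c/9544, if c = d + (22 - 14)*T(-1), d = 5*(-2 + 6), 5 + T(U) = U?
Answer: -7/2386 ≈ -0.0029338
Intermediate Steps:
T(U) = -5 + U
d = 20 (d = 5*4 = 20)
c = -28 (c = 20 + (22 - 14)*(-5 - 1) = 20 + 8*(-6) = 20 - 48 = -28)
c/9544 = -28/9544 = -28*1/9544 = -7/2386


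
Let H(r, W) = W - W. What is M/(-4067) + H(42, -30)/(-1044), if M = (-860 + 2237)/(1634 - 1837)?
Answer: 1377/825601 ≈ 0.0016679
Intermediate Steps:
H(r, W) = 0
M = -1377/203 (M = 1377/(-203) = 1377*(-1/203) = -1377/203 ≈ -6.7832)
M/(-4067) + H(42, -30)/(-1044) = -1377/203/(-4067) + 0/(-1044) = -1377/203*(-1/4067) + 0*(-1/1044) = 1377/825601 + 0 = 1377/825601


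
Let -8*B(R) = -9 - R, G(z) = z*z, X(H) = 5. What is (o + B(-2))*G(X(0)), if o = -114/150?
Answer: 23/8 ≈ 2.8750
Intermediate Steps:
G(z) = z²
B(R) = 9/8 + R/8 (B(R) = -(-9 - R)/8 = 9/8 + R/8)
o = -19/25 (o = -114*1/150 = -19/25 ≈ -0.76000)
(o + B(-2))*G(X(0)) = (-19/25 + (9/8 + (⅛)*(-2)))*5² = (-19/25 + (9/8 - ¼))*25 = (-19/25 + 7/8)*25 = (23/200)*25 = 23/8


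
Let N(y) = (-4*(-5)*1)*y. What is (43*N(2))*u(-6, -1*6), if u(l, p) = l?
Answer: -10320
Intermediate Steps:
N(y) = 20*y (N(y) = (20*1)*y = 20*y)
(43*N(2))*u(-6, -1*6) = (43*(20*2))*(-6) = (43*40)*(-6) = 1720*(-6) = -10320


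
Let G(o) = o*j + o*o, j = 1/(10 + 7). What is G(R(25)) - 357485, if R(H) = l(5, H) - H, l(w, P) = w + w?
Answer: -6073435/17 ≈ -3.5726e+5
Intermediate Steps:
j = 1/17 ≈ 0.058824
l(w, P) = 2*w
R(H) = 10 - H (R(H) = 2*5 - H = 10 - H)
G(o) = o² + o/17 (G(o) = o*(1/17) + o*o = o/17 + o² = o² + o/17)
G(R(25)) - 357485 = (10 - 1*25)*(1/17 + (10 - 1*25)) - 357485 = (10 - 25)*(1/17 + (10 - 25)) - 357485 = -15*(1/17 - 15) - 357485 = -15*(-254/17) - 357485 = 3810/17 - 357485 = -6073435/17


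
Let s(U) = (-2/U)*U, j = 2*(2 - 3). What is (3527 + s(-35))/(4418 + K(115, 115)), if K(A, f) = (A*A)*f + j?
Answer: 75/32453 ≈ 0.0023110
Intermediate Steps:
j = -2 (j = 2*(-1) = -2)
K(A, f) = -2 + f*A**2 (K(A, f) = (A*A)*f - 2 = A**2*f - 2 = f*A**2 - 2 = -2 + f*A**2)
s(U) = -2
(3527 + s(-35))/(4418 + K(115, 115)) = (3527 - 2)/(4418 + (-2 + 115*115**2)) = 3525/(4418 + (-2 + 115*13225)) = 3525/(4418 + (-2 + 1520875)) = 3525/(4418 + 1520873) = 3525/1525291 = 3525*(1/1525291) = 75/32453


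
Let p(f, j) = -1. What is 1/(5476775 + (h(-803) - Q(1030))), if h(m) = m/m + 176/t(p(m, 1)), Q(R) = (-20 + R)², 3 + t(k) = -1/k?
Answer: 1/4456588 ≈ 2.2439e-7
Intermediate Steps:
t(k) = -3 - 1/k
h(m) = -87 (h(m) = m/m + 176/(-3 - 1/(-1)) = 1 + 176/(-3 - 1*(-1)) = 1 + 176/(-3 + 1) = 1 + 176/(-2) = 1 + 176*(-½) = 1 - 88 = -87)
1/(5476775 + (h(-803) - Q(1030))) = 1/(5476775 + (-87 - (-20 + 1030)²)) = 1/(5476775 + (-87 - 1*1010²)) = 1/(5476775 + (-87 - 1*1020100)) = 1/(5476775 + (-87 - 1020100)) = 1/(5476775 - 1020187) = 1/4456588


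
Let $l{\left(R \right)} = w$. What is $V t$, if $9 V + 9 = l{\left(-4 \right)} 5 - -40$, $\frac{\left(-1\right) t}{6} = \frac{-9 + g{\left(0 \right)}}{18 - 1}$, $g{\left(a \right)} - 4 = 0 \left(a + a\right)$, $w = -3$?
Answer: $\frac{160}{51} \approx 3.1373$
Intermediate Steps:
$g{\left(a \right)} = 4$ ($g{\left(a \right)} = 4 + 0 \left(a + a\right) = 4 + 0 \cdot 2 a = 4 + 0 = 4$)
$l{\left(R \right)} = -3$
$t = \frac{30}{17}$ ($t = - 6 \frac{-9 + 4}{18 - 1} = - 6 \left(- \frac{5}{17}\right) = - 6 \left(\left(-5\right) \frac{1}{17}\right) = \left(-6\right) \left(- \frac{5}{17}\right) = \frac{30}{17} \approx 1.7647$)
$V = \frac{16}{9}$ ($V = -1 + \frac{\left(-3\right) 5 - -40}{9} = -1 + \frac{-15 + 40}{9} = -1 + \frac{1}{9} \cdot 25 = -1 + \frac{25}{9} = \frac{16}{9} \approx 1.7778$)
$V t = \frac{16}{9} \cdot \frac{30}{17} = \frac{160}{51}$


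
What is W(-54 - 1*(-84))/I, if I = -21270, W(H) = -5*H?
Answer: 5/709 ≈ 0.0070522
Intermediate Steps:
W(-54 - 1*(-84))/I = -5*(-54 - 1*(-84))/(-21270) = -5*(-54 + 84)*(-1/21270) = -5*30*(-1/21270) = -150*(-1/21270) = 5/709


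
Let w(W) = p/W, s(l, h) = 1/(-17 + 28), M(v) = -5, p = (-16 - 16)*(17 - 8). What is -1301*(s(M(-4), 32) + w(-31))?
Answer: -4161899/341 ≈ -12205.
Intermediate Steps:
p = -288 (p = -32*9 = -288)
s(l, h) = 1/11
w(W) = -288/W
-1301*(s(M(-4), 32) + w(-31)) = -1301*(1/11 - 288/(-31)) = -1301*(1/11 - 288*(-1/31)) = -1301*(1/11 + 288/31) = -1301*3199/341 = -1*4161899/341 = -4161899/341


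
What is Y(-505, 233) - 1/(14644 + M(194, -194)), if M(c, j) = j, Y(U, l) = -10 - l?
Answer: -3511351/14450 ≈ -243.00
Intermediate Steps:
Y(-505, 233) - 1/(14644 + M(194, -194)) = (-10 - 1*233) - 1/(14644 - 194) = (-10 - 233) - 1/14450 = -243 - 1*1/14450 = -243 - 1/14450 = -3511351/14450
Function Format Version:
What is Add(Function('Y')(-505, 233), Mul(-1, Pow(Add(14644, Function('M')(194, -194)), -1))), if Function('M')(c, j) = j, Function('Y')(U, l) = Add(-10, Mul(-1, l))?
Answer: Rational(-3511351, 14450) ≈ -243.00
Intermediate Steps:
Add(Function('Y')(-505, 233), Mul(-1, Pow(Add(14644, Function('M')(194, -194)), -1))) = Add(Add(-10, Mul(-1, 233)), Mul(-1, Pow(Add(14644, -194), -1))) = Add(Add(-10, -233), Mul(-1, Pow(14450, -1))) = Add(-243, Mul(-1, Rational(1, 14450))) = Add(-243, Rational(-1, 14450)) = Rational(-3511351, 14450)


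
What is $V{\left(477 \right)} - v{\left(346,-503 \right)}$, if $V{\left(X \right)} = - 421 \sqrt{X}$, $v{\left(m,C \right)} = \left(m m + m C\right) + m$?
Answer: $53976 - 1263 \sqrt{53} \approx 44781.0$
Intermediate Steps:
$v{\left(m,C \right)} = m + m^{2} + C m$ ($v{\left(m,C \right)} = \left(m^{2} + C m\right) + m = m + m^{2} + C m$)
$V{\left(477 \right)} - v{\left(346,-503 \right)} = - 421 \sqrt{477} - 346 \left(1 - 503 + 346\right) = - 421 \cdot 3 \sqrt{53} - 346 \left(-156\right) = - 1263 \sqrt{53} - -53976 = - 1263 \sqrt{53} + 53976 = 53976 - 1263 \sqrt{53}$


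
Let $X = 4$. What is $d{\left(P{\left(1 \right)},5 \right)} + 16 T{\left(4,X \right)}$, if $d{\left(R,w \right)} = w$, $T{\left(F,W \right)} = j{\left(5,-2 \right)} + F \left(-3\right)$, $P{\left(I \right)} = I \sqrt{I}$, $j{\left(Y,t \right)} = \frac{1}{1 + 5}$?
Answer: $- \frac{553}{3} \approx -184.33$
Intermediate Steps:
$j{\left(Y,t \right)} = \frac{1}{6}$
$P{\left(I \right)} = I^{\frac{3}{2}}$
$T{\left(F,W \right)} = \frac{1}{6} - 3 F$ ($T{\left(F,W \right)} = \frac{1}{6} + F \left(-3\right) = \frac{1}{6} - 3 F$)
$d{\left(P{\left(1 \right)},5 \right)} + 16 T{\left(4,X \right)} = 5 + 16 \left(\frac{1}{6} - 12\right) = 5 + 16 \left(- \frac{71}{6}\right) = 5 - \frac{568}{3} = - \frac{553}{3}$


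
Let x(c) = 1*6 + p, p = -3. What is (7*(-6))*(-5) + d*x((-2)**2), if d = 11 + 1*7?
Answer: 264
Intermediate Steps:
x(c) = 3 (x(c) = 1*6 - 3 = 6 - 3 = 3)
d = 18 (d = 11 + 7 = 18)
(7*(-6))*(-5) + d*x((-2)**2) = (7*(-6))*(-5) + 18*3 = -42*(-5) + 54 = 210 + 54 = 264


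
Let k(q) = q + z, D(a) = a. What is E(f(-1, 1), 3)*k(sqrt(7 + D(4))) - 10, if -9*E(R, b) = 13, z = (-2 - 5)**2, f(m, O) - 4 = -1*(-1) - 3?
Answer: -727/9 - 13*sqrt(11)/9 ≈ -85.568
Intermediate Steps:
f(m, O) = 2 (f(m, O) = 4 + (-1*(-1) - 3) = 4 + (1 - 3) = 4 - 2 = 2)
z = 49 (z = (-7)**2 = 49)
E(R, b) = -13/9 (E(R, b) = -1/9*13 = -13/9)
k(q) = 49 + q (k(q) = q + 49 = 49 + q)
E(f(-1, 1), 3)*k(sqrt(7 + D(4))) - 10 = -13*(49 + sqrt(7 + 4))/9 - 10 = -13*(49 + sqrt(11))/9 - 10 = (-637/9 - 13*sqrt(11)/9) - 10 = -727/9 - 13*sqrt(11)/9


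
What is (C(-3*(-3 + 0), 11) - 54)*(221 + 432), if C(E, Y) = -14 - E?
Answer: -50281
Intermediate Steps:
(C(-3*(-3 + 0), 11) - 54)*(221 + 432) = ((-14 - (-3)*(-3 + 0)) - 54)*(221 + 432) = ((-14 - (-3)*(-3)) - 54)*653 = ((-14 - 1*9) - 54)*653 = ((-14 - 9) - 54)*653 = (-23 - 54)*653 = -77*653 = -50281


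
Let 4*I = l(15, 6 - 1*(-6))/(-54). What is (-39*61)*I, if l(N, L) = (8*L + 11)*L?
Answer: 84851/6 ≈ 14142.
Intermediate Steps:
l(N, L) = L*(11 + 8*L) (l(N, L) = (11 + 8*L)*L = L*(11 + 8*L))
I = -107/18 (I = (((6 - 1*(-6))*(11 + 8*(6 - 1*(-6))))/(-54))/4 = (((6 + 6)*(11 + 8*(6 + 6)))*(-1/54))/4 = ((12*(11 + 8*12))*(-1/54))/4 = ((12*(11 + 96))*(-1/54))/4 = ((12*107)*(-1/54))/4 = (1284*(-1/54))/4 = (¼)*(-214/9) = -107/18 ≈ -5.9444)
(-39*61)*I = -39*61*(-107/18) = -2379*(-107/18) = 84851/6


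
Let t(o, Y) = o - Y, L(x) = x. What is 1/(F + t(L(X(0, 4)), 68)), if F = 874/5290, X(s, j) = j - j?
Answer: -115/7801 ≈ -0.014742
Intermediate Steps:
X(s, j) = 0
F = 19/115 (F = 874*(1/5290) = 19/115 ≈ 0.16522)
1/(F + t(L(X(0, 4)), 68)) = 1/(19/115 + (0 - 1*68)) = 1/(19/115 + (0 - 68)) = 1/(19/115 - 68) = 1/(-7801/115) = -115/7801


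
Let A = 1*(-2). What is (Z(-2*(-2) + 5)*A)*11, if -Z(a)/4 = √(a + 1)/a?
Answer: 88*√10/9 ≈ 30.920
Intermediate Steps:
Z(a) = -4*√(1 + a)/a (Z(a) = -4*√(a + 1)/a = -4*√(1 + a)/a)
A = -2
(Z(-2*(-2) + 5)*A)*11 = (-4*√(1 + (-2*(-2) + 5))/(-2*(-2) + 5)*(-2))*11 = (-4*√(1 + (4 + 5))/(4 + 5)*(-2))*11 = (-4*√(1 + 9)/9*(-2))*11 = (-4*⅑*√10*(-2))*11 = (-4*√10/9*(-2))*11 = (8*√10/9)*11 = 88*√10/9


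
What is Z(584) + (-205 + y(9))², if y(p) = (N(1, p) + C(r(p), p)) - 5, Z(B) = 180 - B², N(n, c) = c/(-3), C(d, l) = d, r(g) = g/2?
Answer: -1189615/4 ≈ -2.9740e+5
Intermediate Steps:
r(g) = g/2 (r(g) = g*(½) = g/2)
N(n, c) = -c/3 (N(n, c) = c*(-⅓) = -c/3)
y(p) = -5 + p/6 (y(p) = (-p/3 + p/2) - 5 = p/6 - 5 = -5 + p/6)
Z(584) + (-205 + y(9))² = (180 - 1*584²) + (-205 + (-5 + (⅙)*9))² = (180 - 1*341056) + (-205 + (-5 + 3/2))² = (180 - 341056) + (-205 - 7/2)² = -340876 + (-417/2)² = -340876 + 173889/4 = -1189615/4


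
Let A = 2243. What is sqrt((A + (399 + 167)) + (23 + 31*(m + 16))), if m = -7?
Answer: sqrt(3111) ≈ 55.776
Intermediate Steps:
sqrt((A + (399 + 167)) + (23 + 31*(m + 16))) = sqrt((2243 + (399 + 167)) + (23 + 31*(-7 + 16))) = sqrt((2243 + 566) + (23 + 31*9)) = sqrt(2809 + (23 + 279)) = sqrt(2809 + 302) = sqrt(3111)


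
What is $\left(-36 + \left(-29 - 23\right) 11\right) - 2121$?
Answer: $-2729$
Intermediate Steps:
$\left(-36 + \left(-29 - 23\right) 11\right) - 2121 = \left(-36 - 572\right) - 2121 = -608 - 2121 = -2729$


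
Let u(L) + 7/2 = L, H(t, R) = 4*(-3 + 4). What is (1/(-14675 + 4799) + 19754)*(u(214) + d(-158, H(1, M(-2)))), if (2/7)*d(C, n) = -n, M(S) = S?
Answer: 25556855893/6584 ≈ 3.8817e+6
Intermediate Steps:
H(t, R) = 4 (H(t, R) = 4*1 = 4)
d(C, n) = -7*n/2 (d(C, n) = 7*(-n)/2 = -7*n/2)
u(L) = -7/2 + L
(1/(-14675 + 4799) + 19754)*(u(214) + d(-158, H(1, M(-2)))) = (1/(-14675 + 4799) + 19754)*((-7/2 + 214) - 7/2*4) = (1/(-9876) + 19754)*(421/2 - 14) = (-1/9876 + 19754)*(393/2) = (195090503/9876)*(393/2) = 25556855893/6584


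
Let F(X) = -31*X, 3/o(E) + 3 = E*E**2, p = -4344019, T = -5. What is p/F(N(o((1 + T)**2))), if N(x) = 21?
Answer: 4344019/651 ≈ 6672.8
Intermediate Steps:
o(E) = 3/(-3 + E**3) (o(E) = 3/(-3 + E*E**2) = 3/(-3 + E**3))
p/F(N(o((1 + T)**2))) = -4344019/((-31*21)) = -4344019/(-651) = -4344019*(-1/651) = 4344019/651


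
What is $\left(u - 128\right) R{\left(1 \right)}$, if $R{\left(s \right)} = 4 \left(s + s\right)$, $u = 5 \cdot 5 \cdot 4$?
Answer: $-224$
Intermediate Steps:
$u = 100$ ($u = 25 \cdot 4 = 100$)
$R{\left(s \right)} = 8 s$ ($R{\left(s \right)} = 4 \cdot 2 s = 8 s$)
$\left(u - 128\right) R{\left(1 \right)} = \left(100 - 128\right) 8 \cdot 1 = \left(-28\right) 8 = -224$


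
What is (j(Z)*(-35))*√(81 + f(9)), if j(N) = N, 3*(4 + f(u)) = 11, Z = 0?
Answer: 0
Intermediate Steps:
f(u) = -⅓ (f(u) = -4 + (⅓)*11 = -4 + 11/3 = -⅓)
(j(Z)*(-35))*√(81 + f(9)) = (0*(-35))*√(81 - ⅓) = 0*√(242/3) = 0*(11*√6/3) = 0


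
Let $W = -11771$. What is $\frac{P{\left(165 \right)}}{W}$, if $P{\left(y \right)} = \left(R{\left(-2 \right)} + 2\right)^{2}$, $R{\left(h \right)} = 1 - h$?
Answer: $- \frac{25}{11771} \approx -0.0021239$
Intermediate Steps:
$P{\left(y \right)} = 25$ ($P{\left(y \right)} = \left(\left(1 - -2\right) + 2\right)^{2} = \left(\left(1 + 2\right) + 2\right)^{2} = \left(3 + 2\right)^{2} = 5^{2} = 25$)
$\frac{P{\left(165 \right)}}{W} = \frac{25}{-11771} = 25 \left(- \frac{1}{11771}\right) = - \frac{25}{11771}$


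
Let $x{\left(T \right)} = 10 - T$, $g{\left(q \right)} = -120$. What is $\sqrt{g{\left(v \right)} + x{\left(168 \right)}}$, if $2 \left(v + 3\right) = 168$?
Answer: $i \sqrt{278} \approx 16.673 i$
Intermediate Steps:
$v = 81$ ($v = -3 + \frac{1}{2} \cdot 168 = -3 + 84 = 81$)
$\sqrt{g{\left(v \right)} + x{\left(168 \right)}} = \sqrt{-120 + \left(10 - 168\right)} = \sqrt{-120 - 158} = \sqrt{-278} = i \sqrt{278}$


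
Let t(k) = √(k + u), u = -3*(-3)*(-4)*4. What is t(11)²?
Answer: -133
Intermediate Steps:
u = -144 (u = -(-9)*(-4)*4 = -1*36*4 = -36*4 = -144)
t(k) = √(-144 + k) (t(k) = √(k - 144) = √(-144 + k))
t(11)² = (√(-144 + 11))² = (√(-133))² = (I*√133)² = -133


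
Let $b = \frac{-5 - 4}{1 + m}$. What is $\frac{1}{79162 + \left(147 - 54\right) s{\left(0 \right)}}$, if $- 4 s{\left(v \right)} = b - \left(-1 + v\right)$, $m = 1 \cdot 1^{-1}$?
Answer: $\frac{8}{633947} \approx 1.2619 \cdot 10^{-5}$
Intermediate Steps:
$m = 1$ ($m = 1 \cdot 1 = 1$)
$b = - \frac{9}{2}$ ($b = \frac{-5 - 4}{1 + 1} = - \frac{9}{2} \approx -4.5$)
$s{\left(v \right)} = \frac{7}{8} + \frac{v}{4}$ ($s{\left(v \right)} = - \frac{- \frac{9}{2} - \left(-1 + v\right)}{4} = - \frac{- \frac{7}{2} - v}{4} = \frac{7}{8} + \frac{v}{4}$)
$\frac{1}{79162 + \left(147 - 54\right) s{\left(0 \right)}} = \frac{1}{79162 + \left(147 - 54\right) \left(\frac{7}{8} + \frac{1}{4} \cdot 0\right)} = \frac{1}{79162 + 93 \left(\frac{7}{8} + 0\right)} = \frac{1}{79162 + 93 \cdot \frac{7}{8}} = \frac{1}{79162 + \frac{651}{8}} = \frac{1}{\frac{633947}{8}} = \frac{8}{633947}$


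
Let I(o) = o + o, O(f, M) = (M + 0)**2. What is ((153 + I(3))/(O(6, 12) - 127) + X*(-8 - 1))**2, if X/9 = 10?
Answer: 185259321/289 ≈ 6.4104e+5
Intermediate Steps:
X = 90 (X = 9*10 = 90)
O(f, M) = M**2
I(o) = 2*o
((153 + I(3))/(O(6, 12) - 127) + X*(-8 - 1))**2 = ((153 + 2*3)/(12**2 - 127) + 90*(-8 - 1))**2 = ((153 + 6)/(144 - 127) + 90*(-9))**2 = (159/17 - 810)**2 = (-13611/17)**2 = 185259321/289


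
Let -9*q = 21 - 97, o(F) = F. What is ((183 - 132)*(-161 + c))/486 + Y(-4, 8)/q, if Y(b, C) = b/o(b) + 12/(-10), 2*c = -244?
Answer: -914819/30780 ≈ -29.721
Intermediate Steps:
c = -122 (c = (½)*(-244) = -122)
Y(b, C) = -⅕ (Y(b, C) = b/b + 12/(-10) = 1 + 12*(-⅒) = 1 - 6/5 = -⅕)
q = 76/9 (q = -(21 - 97)/9 = -⅑*(-76) = 76/9 ≈ 8.4444)
((183 - 132)*(-161 + c))/486 + Y(-4, 8)/q = ((183 - 132)*(-161 - 122))/486 - 1/(5*76/9) = (51*(-283))*(1/486) - ⅕*9/76 = -14433*1/486 - 9/380 = -4811/162 - 9/380 = -914819/30780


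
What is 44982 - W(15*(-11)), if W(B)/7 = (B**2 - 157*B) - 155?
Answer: -325843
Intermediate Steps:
W(B) = -1085 - 1099*B + 7*B**2 (W(B) = 7*((B**2 - 157*B) - 155) = 7*(-155 + B**2 - 157*B) = -1085 - 1099*B + 7*B**2)
44982 - W(15*(-11)) = 44982 - (-1085 - 16485*(-11) + 7*(15*(-11))**2) = 44982 - (-1085 - 1099*(-165) + 7*(-165)**2) = 44982 - (-1085 + 181335 + 7*27225) = 44982 - (-1085 + 181335 + 190575) = 44982 - 1*370825 = 44982 - 370825 = -325843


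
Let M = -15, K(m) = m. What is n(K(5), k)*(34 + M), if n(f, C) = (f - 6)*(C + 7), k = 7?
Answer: -266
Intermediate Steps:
n(f, C) = (-6 + f)*(7 + C)
n(K(5), k)*(34 + M) = (-42 - 6*7 + 7*5 + 7*5)*(34 - 15) = (-42 - 42 + 35 + 35)*19 = -14*19 = -266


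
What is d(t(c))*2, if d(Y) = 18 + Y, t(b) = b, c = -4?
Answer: 28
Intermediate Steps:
d(t(c))*2 = (18 - 4)*2 = 14*2 = 28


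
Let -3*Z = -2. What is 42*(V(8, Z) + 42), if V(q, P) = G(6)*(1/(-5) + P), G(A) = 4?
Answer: 9212/5 ≈ 1842.4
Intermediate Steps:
Z = 2/3 (Z = -1/3*(-2) = 2/3 ≈ 0.66667)
V(q, P) = -4/5 + 4*P (V(q, P) = 4*(1/(-5) + P) = 4*(-1/5 + P) = -4/5 + 4*P)
42*(V(8, Z) + 42) = 42*((-4/5 + 4*(2/3)) + 42) = 42*((-4/5 + 8/3) + 42) = 42*(28/15 + 42) = 42*(658/15) = 9212/5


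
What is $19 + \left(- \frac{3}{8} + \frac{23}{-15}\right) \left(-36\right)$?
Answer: $\frac{877}{10} \approx 87.7$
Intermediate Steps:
$19 + \left(- \frac{3}{8} + \frac{23}{-15}\right) \left(-36\right) = 19 + \left(\left(-3\right) \frac{1}{8} + 23 \left(- \frac{1}{15}\right)\right) \left(-36\right) = 19 + \left(- \frac{3}{8} - \frac{23}{15}\right) \left(-36\right) = 19 - - \frac{687}{10} = 19 + \frac{687}{10} = \frac{877}{10}$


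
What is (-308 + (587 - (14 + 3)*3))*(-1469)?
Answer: -334932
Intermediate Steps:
(-308 + (587 - (14 + 3)*3))*(-1469) = (-308 + (587 - 17*3))*(-1469) = (-308 + (587 - 1*51))*(-1469) = (-308 + (587 - 51))*(-1469) = (-308 + 536)*(-1469) = 228*(-1469) = -334932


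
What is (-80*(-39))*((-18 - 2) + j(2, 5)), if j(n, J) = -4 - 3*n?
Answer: -93600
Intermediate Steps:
(-80*(-39))*((-18 - 2) + j(2, 5)) = (-80*(-39))*((-18 - 2) + (-4 - 3*2)) = 3120*(-20 + (-4 - 6)) = 3120*(-20 - 10) = 3120*(-30) = -93600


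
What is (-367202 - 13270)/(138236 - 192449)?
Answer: 126824/18071 ≈ 7.0181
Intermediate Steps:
(-367202 - 13270)/(138236 - 192449) = -380472/(-54213) = -380472*(-1/54213) = 126824/18071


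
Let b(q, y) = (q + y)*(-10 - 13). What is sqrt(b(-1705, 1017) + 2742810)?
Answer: sqrt(2758634) ≈ 1660.9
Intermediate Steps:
b(q, y) = -23*q - 23*y (b(q, y) = (q + y)*(-23) = -23*q - 23*y)
sqrt(b(-1705, 1017) + 2742810) = sqrt((-23*(-1705) - 23*1017) + 2742810) = sqrt((39215 - 23391) + 2742810) = sqrt(15824 + 2742810) = sqrt(2758634)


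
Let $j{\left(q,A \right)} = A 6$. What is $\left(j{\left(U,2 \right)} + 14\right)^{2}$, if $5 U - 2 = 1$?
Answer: $676$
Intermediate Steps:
$U = \frac{3}{5}$ ($U = \frac{2}{5} + \frac{1}{5} \cdot 1 = \frac{2}{5} + \frac{1}{5} = \frac{3}{5} \approx 0.6$)
$j{\left(q,A \right)} = 6 A$
$\left(j{\left(U,2 \right)} + 14\right)^{2} = \left(6 \cdot 2 + 14\right)^{2} = \left(12 + 14\right)^{2} = 26^{2} = 676$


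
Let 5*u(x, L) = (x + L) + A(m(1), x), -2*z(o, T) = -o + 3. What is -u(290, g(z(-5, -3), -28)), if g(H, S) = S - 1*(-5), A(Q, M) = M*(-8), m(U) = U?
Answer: 2053/5 ≈ 410.60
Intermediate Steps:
z(o, T) = -3/2 + o/2 (z(o, T) = -(-o + 3)/2 = -(3 - o)/2 = -3/2 + o/2)
A(Q, M) = -8*M
g(H, S) = 5 + S (g(H, S) = S + 5 = 5 + S)
u(x, L) = -7*x/5 + L/5 (u(x, L) = ((x + L) - 8*x)/5 = ((L + x) - 8*x)/5 = (L - 7*x)/5 = -7*x/5 + L/5)
-u(290, g(z(-5, -3), -28)) = -(-7/5*290 + (5 - 28)/5) = -(-406 + (⅕)*(-23)) = -(-406 - 23/5) = -1*(-2053/5) = 2053/5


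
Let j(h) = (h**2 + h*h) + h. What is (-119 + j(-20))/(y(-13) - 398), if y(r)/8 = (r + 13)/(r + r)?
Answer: -661/398 ≈ -1.6608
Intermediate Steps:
j(h) = h + 2*h**2 (j(h) = (h**2 + h**2) + h = 2*h**2 + h = h + 2*h**2)
y(r) = 4*(13 + r)/r (y(r) = 8*((r + 13)/(r + r)) = 8*((13 + r)/((2*r))) = 8*((13 + r)*(1/(2*r))) = 8*((13 + r)/(2*r)) = 4*(13 + r)/r)
(-119 + j(-20))/(y(-13) - 398) = (-119 - 20*(1 + 2*(-20)))/((4 + 52/(-13)) - 398) = (-119 - 20*(1 - 40))/((4 + 52*(-1/13)) - 398) = (-119 - 20*(-39))/((4 - 4) - 398) = (-119 + 780)/(0 - 398) = 661/(-398) = 661*(-1/398) = -661/398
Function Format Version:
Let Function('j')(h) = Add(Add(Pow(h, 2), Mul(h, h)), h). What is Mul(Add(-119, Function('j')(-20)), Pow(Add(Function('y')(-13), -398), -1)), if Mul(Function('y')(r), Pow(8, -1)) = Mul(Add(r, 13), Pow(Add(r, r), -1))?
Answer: Rational(-661, 398) ≈ -1.6608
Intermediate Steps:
Function('j')(h) = Add(h, Mul(2, Pow(h, 2))) (Function('j')(h) = Add(Add(Pow(h, 2), Pow(h, 2)), h) = Add(Mul(2, Pow(h, 2)), h) = Add(h, Mul(2, Pow(h, 2))))
Function('y')(r) = Mul(4, Pow(r, -1), Add(13, r)) (Function('y')(r) = Mul(8, Mul(Add(r, 13), Pow(Add(r, r), -1))) = Mul(8, Mul(Add(13, r), Pow(Mul(2, r), -1))) = Mul(8, Mul(Add(13, r), Mul(Rational(1, 2), Pow(r, -1)))) = Mul(8, Mul(Rational(1, 2), Pow(r, -1), Add(13, r))) = Mul(4, Pow(r, -1), Add(13, r)))
Mul(Add(-119, Function('j')(-20)), Pow(Add(Function('y')(-13), -398), -1)) = Mul(Add(-119, Mul(-20, Add(1, Mul(2, -20)))), Pow(Add(Add(4, Mul(52, Pow(-13, -1))), -398), -1)) = Mul(Add(-119, Mul(-20, Add(1, -40))), Pow(Add(Add(4, Mul(52, Rational(-1, 13))), -398), -1)) = Mul(Add(-119, Mul(-20, -39)), Pow(Add(Add(4, -4), -398), -1)) = Mul(Add(-119, 780), Pow(Add(0, -398), -1)) = Mul(661, Pow(-398, -1)) = Mul(661, Rational(-1, 398)) = Rational(-661, 398)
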